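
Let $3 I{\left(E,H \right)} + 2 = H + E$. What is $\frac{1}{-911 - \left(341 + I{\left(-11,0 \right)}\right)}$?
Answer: $- \frac{3}{3743} \approx -0.0008015$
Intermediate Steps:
$I{\left(E,H \right)} = - \frac{2}{3} + \frac{E}{3} + \frac{H}{3}$ ($I{\left(E,H \right)} = - \frac{2}{3} + \frac{H + E}{3} = - \frac{2}{3} + \frac{E + H}{3} = - \frac{2}{3} + \left(\frac{E}{3} + \frac{H}{3}\right) = - \frac{2}{3} + \frac{E}{3} + \frac{H}{3}$)
$\frac{1}{-911 - \left(341 + I{\left(-11,0 \right)}\right)} = \frac{1}{-911 - \left(\frac{1021}{3} + 0 - \frac{11}{3}\right)} = \frac{1}{-911 - \frac{1010}{3}} = \frac{1}{- \frac{3743}{3}} = - \frac{3}{3743}$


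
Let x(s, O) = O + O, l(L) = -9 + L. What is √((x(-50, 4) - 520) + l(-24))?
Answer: I*√545 ≈ 23.345*I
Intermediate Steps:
x(s, O) = 2*O
√((x(-50, 4) - 520) + l(-24)) = √((2*4 - 520) + (-9 - 24)) = √((8 - 520) - 33) = √(-512 - 33) = √(-545) = I*√545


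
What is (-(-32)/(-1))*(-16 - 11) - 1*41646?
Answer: -40782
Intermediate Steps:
(-(-32)/(-1))*(-16 - 11) - 1*41646 = -(-32)*(-1)*(-27) - 41646 = -4*8*(-27) - 41646 = -32*(-27) - 41646 = 864 - 41646 = -40782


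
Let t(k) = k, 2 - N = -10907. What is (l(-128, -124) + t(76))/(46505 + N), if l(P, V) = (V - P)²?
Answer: 46/28707 ≈ 0.0016024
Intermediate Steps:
N = 10909 (N = 2 - 1*(-10907) = 2 + 10907 = 10909)
(l(-128, -124) + t(76))/(46505 + N) = ((-128 - 1*(-124))² + 76)/(46505 + 10909) = ((-128 + 124)² + 76)/57414 = ((-4)² + 76)*(1/57414) = (16 + 76)*(1/57414) = 92*(1/57414) = 46/28707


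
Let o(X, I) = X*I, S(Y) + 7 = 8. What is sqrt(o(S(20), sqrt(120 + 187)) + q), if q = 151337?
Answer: sqrt(151337 + sqrt(307)) ≈ 389.04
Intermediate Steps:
S(Y) = 1 (S(Y) = -7 + 8 = 1)
o(X, I) = I*X
sqrt(o(S(20), sqrt(120 + 187)) + q) = sqrt(sqrt(120 + 187)*1 + 151337) = sqrt(sqrt(307)*1 + 151337) = sqrt(sqrt(307) + 151337) = sqrt(151337 + sqrt(307))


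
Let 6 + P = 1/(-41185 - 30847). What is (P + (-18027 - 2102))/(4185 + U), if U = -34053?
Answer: 1450364321/2151451776 ≈ 0.67413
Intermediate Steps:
P = -432193/72032 (P = -6 + 1/(-41185 - 30847) = -6 + 1/(-72032) = -6 - 1/72032 = -432193/72032 ≈ -6.0000)
(P + (-18027 - 2102))/(4185 + U) = (-432193/72032 + (-18027 - 2102))/(4185 - 34053) = (-432193/72032 - 20129)/(-29868) = -1450364321/72032*(-1/29868) = 1450364321/2151451776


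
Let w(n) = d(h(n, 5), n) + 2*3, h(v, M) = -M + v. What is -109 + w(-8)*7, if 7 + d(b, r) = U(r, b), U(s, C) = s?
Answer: -172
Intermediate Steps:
h(v, M) = v - M
d(b, r) = -7 + r
w(n) = -1 + n (w(n) = (-7 + n) + 2*3 = (-7 + n) + 6 = -1 + n)
-109 + w(-8)*7 = -109 + (-1 - 8)*7 = -109 - 9*7 = -109 - 63 = -172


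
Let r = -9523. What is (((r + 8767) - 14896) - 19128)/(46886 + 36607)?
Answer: -34780/83493 ≈ -0.41656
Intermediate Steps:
(((r + 8767) - 14896) - 19128)/(46886 + 36607) = (((-9523 + 8767) - 14896) - 19128)/(46886 + 36607) = ((-756 - 14896) - 19128)/83493 = (-15652 - 19128)*(1/83493) = -34780*1/83493 = -34780/83493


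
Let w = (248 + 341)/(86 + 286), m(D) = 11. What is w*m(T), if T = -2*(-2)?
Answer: 209/12 ≈ 17.417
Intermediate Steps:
T = 4
w = 19/12 (w = 589/372 = 589*(1/372) = 19/12 ≈ 1.5833)
w*m(T) = (19/12)*11 = 209/12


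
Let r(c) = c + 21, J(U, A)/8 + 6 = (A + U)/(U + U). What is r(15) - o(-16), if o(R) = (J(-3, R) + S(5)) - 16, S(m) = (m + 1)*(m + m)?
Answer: 44/3 ≈ 14.667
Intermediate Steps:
J(U, A) = -48 + 4*(A + U)/U (J(U, A) = -48 + 8*((A + U)/(U + U)) = -48 + 8*((A + U)/((2*U))) = -48 + 8*((A + U)*(1/(2*U))) = -48 + 8*((A + U)/(2*U)) = -48 + 4*(A + U)/U)
S(m) = 2*m*(1 + m) (S(m) = (1 + m)*(2*m) = 2*m*(1 + m))
r(c) = 21 + c
o(R) = -4*R/3 (o(R) = ((-44 + 4*R/(-3)) + 2*5*(1 + 5)) - 16 = ((-44 + 4*R*(-⅓)) + 2*5*6) - 16 = ((-44 - 4*R/3) + 60) - 16 = (16 - 4*R/3) - 16 = -4*R/3)
r(15) - o(-16) = (21 + 15) - (-4)*(-16)/3 = 36 - 1*64/3 = 36 - 64/3 = 44/3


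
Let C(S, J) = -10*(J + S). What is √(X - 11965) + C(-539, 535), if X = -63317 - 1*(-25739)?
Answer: 40 + I*√49543 ≈ 40.0 + 222.58*I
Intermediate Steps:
C(S, J) = -10*J - 10*S
X = -37578 (X = -63317 + 25739 = -37578)
√(X - 11965) + C(-539, 535) = √(-37578 - 11965) + (-10*535 - 10*(-539)) = √(-49543) + (-5350 + 5390) = I*√49543 + 40 = 40 + I*√49543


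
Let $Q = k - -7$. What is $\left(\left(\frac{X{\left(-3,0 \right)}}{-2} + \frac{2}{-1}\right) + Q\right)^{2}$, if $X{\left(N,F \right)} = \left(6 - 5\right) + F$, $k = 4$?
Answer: $\frac{289}{4} \approx 72.25$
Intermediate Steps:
$X{\left(N,F \right)} = 1 + F$
$Q = 11$ ($Q = 4 - -7 = 4 + 7 = 11$)
$\left(\left(\frac{X{\left(-3,0 \right)}}{-2} + \frac{2}{-1}\right) + Q\right)^{2} = \left(\left(\frac{1 + 0}{-2} + \frac{2}{-1}\right) + 11\right)^{2} = \left(\left(1 \left(- \frac{1}{2}\right) + 2 \left(-1\right)\right) + 11\right)^{2} = \left(\left(- \frac{1}{2} - 2\right) + 11\right)^{2} = \left(- \frac{5}{2} + 11\right)^{2} = \left(\frac{17}{2}\right)^{2} = \frac{289}{4}$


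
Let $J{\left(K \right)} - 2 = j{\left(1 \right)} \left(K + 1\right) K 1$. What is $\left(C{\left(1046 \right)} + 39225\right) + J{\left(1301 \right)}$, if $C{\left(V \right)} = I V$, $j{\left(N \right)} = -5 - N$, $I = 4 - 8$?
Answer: $-10128369$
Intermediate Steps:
$I = -4$ ($I = 4 - 8 = -4$)
$J{\left(K \right)} = 2 + K \left(-6 - 6 K\right)$ ($J{\left(K \right)} = 2 + \left(-5 - 1\right) \left(K + 1\right) K 1 = 2 + \left(-5 - 1\right) \left(1 + K\right) K 1 = 2 + - 6 \left(1 + K\right) K 1 = 2 + \left(-6 - 6 K\right) K 1 = 2 + K \left(-6 - 6 K\right) 1 = 2 + K \left(-6 - 6 K\right)$)
$C{\left(V \right)} = - 4 V$
$\left(C{\left(1046 \right)} + 39225\right) + J{\left(1301 \right)} = \left(\left(-4\right) 1046 + 39225\right) - \left(7804 + 10155606\right) = \left(-4184 + 39225\right) - 10163410 = 35041 - 10163410 = -10128369$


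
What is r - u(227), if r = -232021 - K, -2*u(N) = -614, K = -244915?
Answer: 12587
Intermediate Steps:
u(N) = 307 (u(N) = -1/2*(-614) = 307)
r = 12894 (r = -232021 - 1*(-244915) = -232021 + 244915 = 12894)
r - u(227) = 12894 - 1*307 = 12894 - 307 = 12587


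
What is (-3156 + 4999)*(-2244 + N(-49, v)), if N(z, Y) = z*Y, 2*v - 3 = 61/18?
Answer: -159270217/36 ≈ -4.4242e+6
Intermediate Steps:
v = 115/36 (v = 3/2 + (61/18)/2 = 3/2 + (61*(1/18))/2 = 3/2 + (½)*(61/18) = 3/2 + 61/36 = 115/36 ≈ 3.1944)
N(z, Y) = Y*z
(-3156 + 4999)*(-2244 + N(-49, v)) = (-3156 + 4999)*(-2244 + (115/36)*(-49)) = 1843*(-2244 - 5635/36) = 1843*(-86419/36) = -159270217/36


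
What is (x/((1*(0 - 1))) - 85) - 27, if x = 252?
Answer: -364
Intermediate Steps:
(x/((1*(0 - 1))) - 85) - 27 = (252/((1*(0 - 1))) - 85) - 27 = (252/((1*(-1))) - 85) - 27 = (252/(-1) - 85) - 27 = (252*(-1) - 85) - 27 = (-252 - 85) - 27 = -337 - 27 = -364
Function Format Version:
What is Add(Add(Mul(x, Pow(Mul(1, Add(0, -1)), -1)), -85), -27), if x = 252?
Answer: -364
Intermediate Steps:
Add(Add(Mul(x, Pow(Mul(1, Add(0, -1)), -1)), -85), -27) = Add(Add(Mul(252, Pow(Mul(1, Add(0, -1)), -1)), -85), -27) = Add(Add(Mul(252, Pow(Mul(1, -1), -1)), -85), -27) = Add(Add(Mul(252, Pow(-1, -1)), -85), -27) = Add(Add(Mul(252, -1), -85), -27) = Add(Add(-252, -85), -27) = Add(-337, -27) = -364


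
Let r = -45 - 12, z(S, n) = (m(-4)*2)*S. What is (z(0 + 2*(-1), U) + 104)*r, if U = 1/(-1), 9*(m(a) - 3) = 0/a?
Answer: -5244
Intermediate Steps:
m(a) = 3 (m(a) = 3 + (0/a)/9 = 3 + (⅑)*0 = 3 + 0 = 3)
U = -1
z(S, n) = 6*S (z(S, n) = (3*2)*S = 6*S)
r = -57
(z(0 + 2*(-1), U) + 104)*r = (6*(0 + 2*(-1)) + 104)*(-57) = (6*(0 - 2) + 104)*(-57) = (6*(-2) + 104)*(-57) = (-12 + 104)*(-57) = 92*(-57) = -5244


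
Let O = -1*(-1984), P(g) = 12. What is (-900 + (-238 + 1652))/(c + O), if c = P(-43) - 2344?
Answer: -257/174 ≈ -1.4770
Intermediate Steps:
c = -2332 (c = 12 - 2344 = -2332)
O = 1984
(-900 + (-238 + 1652))/(c + O) = (-900 + (-238 + 1652))/(-2332 + 1984) = (-900 + 1414)/(-348) = 514*(-1/348) = -257/174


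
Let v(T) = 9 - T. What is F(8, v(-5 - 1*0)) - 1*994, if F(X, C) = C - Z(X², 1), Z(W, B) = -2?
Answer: -978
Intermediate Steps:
F(X, C) = 2 + C (F(X, C) = C - 1*(-2) = C + 2 = 2 + C)
F(8, v(-5 - 1*0)) - 1*994 = (2 + (9 - (-5 - 1*0))) - 1*994 = (2 + (9 - (-5 + 0))) - 994 = (2 + (9 - 1*(-5))) - 994 = (2 + (9 + 5)) - 994 = (2 + 14) - 994 = 16 - 994 = -978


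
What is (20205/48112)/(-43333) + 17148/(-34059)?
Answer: -11917159371301/23669157821488 ≈ -0.50349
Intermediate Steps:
(20205/48112)/(-43333) + 17148/(-34059) = (20205*(1/48112))*(-1/43333) + 17148*(-1/34059) = (20205/48112)*(-1/43333) - 5716/11353 = -20205/2084837296 - 5716/11353 = -11917159371301/23669157821488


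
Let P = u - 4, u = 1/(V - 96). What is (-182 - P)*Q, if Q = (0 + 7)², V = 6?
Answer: -784931/90 ≈ -8721.5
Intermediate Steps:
Q = 49 (Q = 7² = 49)
u = -1/90 (u = 1/(6 - 96) = 1/(-90) = -1/90 ≈ -0.011111)
P = -361/90 (P = -1/90 - 4 = -361/90 ≈ -4.0111)
(-182 - P)*Q = (-182 - 1*(-361/90))*49 = (-182 + 361/90)*49 = -16019/90*49 = -784931/90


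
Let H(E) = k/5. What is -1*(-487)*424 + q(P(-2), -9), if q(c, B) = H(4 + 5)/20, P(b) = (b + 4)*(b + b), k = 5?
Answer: 4129761/20 ≈ 2.0649e+5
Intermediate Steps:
P(b) = 2*b*(4 + b) (P(b) = (4 + b)*(2*b) = 2*b*(4 + b))
H(E) = 1 (H(E) = 5/5 = 5*(1/5) = 1)
q(c, B) = 1/20
-1*(-487)*424 + q(P(-2), -9) = -1*(-487)*424 + 1/20 = 487*424 + 1/20 = 206488 + 1/20 = 4129761/20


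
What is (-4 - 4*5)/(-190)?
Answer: 12/95 ≈ 0.12632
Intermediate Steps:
(-4 - 4*5)/(-190) = -(-4 - 20)/190 = -1/190*(-24) = 12/95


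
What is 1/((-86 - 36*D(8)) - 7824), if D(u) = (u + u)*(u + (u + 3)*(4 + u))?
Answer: -1/88550 ≈ -1.1293e-5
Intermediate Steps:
D(u) = 2*u*(u + (3 + u)*(4 + u)) (D(u) = (2*u)*(u + (3 + u)*(4 + u)) = 2*u*(u + (3 + u)*(4 + u)))
1/((-86 - 36*D(8)) - 7824) = 1/((-86 - 72*8*(12 + 8**2 + 8*8)) - 7824) = 1/((-86 - 72*8*(12 + 64 + 64)) - 7824) = 1/((-86 - 72*8*140) - 7824) = 1/((-86 - 36*2240) - 7824) = 1/((-86 - 80640) - 7824) = 1/(-80726 - 7824) = 1/(-88550) = -1/88550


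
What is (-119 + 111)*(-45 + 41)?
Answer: 32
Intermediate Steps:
(-119 + 111)*(-45 + 41) = -8*(-4) = 32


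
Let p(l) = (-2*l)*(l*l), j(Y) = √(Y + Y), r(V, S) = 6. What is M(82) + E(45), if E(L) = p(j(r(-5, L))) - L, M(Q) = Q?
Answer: 37 - 48*√3 ≈ -46.138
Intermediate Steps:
j(Y) = √2*√Y (j(Y) = √(2*Y) = √2*√Y)
p(l) = -2*l³ (p(l) = (-2*l)*l² = -2*l³)
E(L) = -L - 48*√3 (E(L) = -2*24*√3 - L = -48*√3 - L = -L - 48*√3)
M(82) + E(45) = 82 + (-1*45 - 48*√3) = 82 + (-45 - 48*√3) = 37 - 48*√3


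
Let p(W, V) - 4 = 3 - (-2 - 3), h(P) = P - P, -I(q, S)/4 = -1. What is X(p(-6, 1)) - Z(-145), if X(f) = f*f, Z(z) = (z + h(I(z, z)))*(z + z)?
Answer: -41906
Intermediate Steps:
I(q, S) = 4 (I(q, S) = -4*(-1) = 4)
h(P) = 0
Z(z) = 2*z² (Z(z) = (z + 0)*(z + z) = z*(2*z) = 2*z²)
p(W, V) = 12 (p(W, V) = 4 + (3 - (-2 - 3)) = 4 + (3 - 1*(-5)) = 4 + (3 + 5) = 4 + 8 = 12)
X(f) = f²
X(p(-6, 1)) - Z(-145) = 12² - 2*(-145)² = 144 - 2*21025 = 144 - 1*42050 = 144 - 42050 = -41906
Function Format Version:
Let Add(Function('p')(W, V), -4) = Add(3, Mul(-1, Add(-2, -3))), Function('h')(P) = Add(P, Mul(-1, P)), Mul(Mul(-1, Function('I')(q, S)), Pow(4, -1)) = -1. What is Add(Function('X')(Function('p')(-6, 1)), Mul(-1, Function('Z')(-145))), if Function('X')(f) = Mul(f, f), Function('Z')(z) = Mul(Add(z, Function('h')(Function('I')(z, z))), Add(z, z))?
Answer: -41906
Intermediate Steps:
Function('I')(q, S) = 4 (Function('I')(q, S) = Mul(-4, -1) = 4)
Function('h')(P) = 0
Function('Z')(z) = Mul(2, Pow(z, 2)) (Function('Z')(z) = Mul(Add(z, 0), Add(z, z)) = Mul(z, Mul(2, z)) = Mul(2, Pow(z, 2)))
Function('p')(W, V) = 12 (Function('p')(W, V) = Add(4, Add(3, Mul(-1, Add(-2, -3)))) = Add(4, Add(3, Mul(-1, -5))) = Add(4, Add(3, 5)) = Add(4, 8) = 12)
Function('X')(f) = Pow(f, 2)
Add(Function('X')(Function('p')(-6, 1)), Mul(-1, Function('Z')(-145))) = Add(Pow(12, 2), Mul(-1, Mul(2, Pow(-145, 2)))) = Add(144, Mul(-1, Mul(2, 21025))) = Add(144, Mul(-1, 42050)) = Add(144, -42050) = -41906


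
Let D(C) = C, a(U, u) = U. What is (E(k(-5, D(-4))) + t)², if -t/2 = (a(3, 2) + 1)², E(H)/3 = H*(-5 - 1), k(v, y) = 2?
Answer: 4624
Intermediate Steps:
E(H) = -18*H (E(H) = 3*(H*(-5 - 1)) = 3*(H*(-6)) = 3*(-6*H) = -18*H)
t = -32 (t = -2*(3 + 1)² = -2*4² = -2*16 = -32)
(E(k(-5, D(-4))) + t)² = (-18*2 - 32)² = (-36 - 32)² = (-68)² = 4624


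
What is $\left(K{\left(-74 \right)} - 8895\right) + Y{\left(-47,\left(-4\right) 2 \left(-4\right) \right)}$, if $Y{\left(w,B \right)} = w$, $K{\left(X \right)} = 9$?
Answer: $-8933$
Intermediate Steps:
$\left(K{\left(-74 \right)} - 8895\right) + Y{\left(-47,\left(-4\right) 2 \left(-4\right) \right)} = \left(9 - 8895\right) - 47 = -8886 - 47 = -8933$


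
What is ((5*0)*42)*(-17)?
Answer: 0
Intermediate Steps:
((5*0)*42)*(-17) = (0*42)*(-17) = 0*(-17) = 0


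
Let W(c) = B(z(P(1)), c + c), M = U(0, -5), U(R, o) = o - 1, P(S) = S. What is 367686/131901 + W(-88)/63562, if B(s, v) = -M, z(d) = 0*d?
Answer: 354115893/127028657 ≈ 2.7877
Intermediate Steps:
U(R, o) = -1 + o
M = -6 (M = -1 - 5 = -6)
z(d) = 0
B(s, v) = 6 (B(s, v) = -1*(-6) = 6)
W(c) = 6
367686/131901 + W(-88)/63562 = 367686/131901 + 6/63562 = 367686*(1/131901) + 6*(1/63562) = 11142/3997 + 3/31781 = 354115893/127028657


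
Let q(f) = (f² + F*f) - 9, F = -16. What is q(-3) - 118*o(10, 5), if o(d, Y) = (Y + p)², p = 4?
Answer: -9510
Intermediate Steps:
o(d, Y) = (4 + Y)² (o(d, Y) = (Y + 4)² = (4 + Y)²)
q(f) = -9 + f² - 16*f (q(f) = (f² - 16*f) - 9 = -9 + f² - 16*f)
q(-3) - 118*o(10, 5) = (-9 + (-3)² - 16*(-3)) - 118*(4 + 5)² = (-9 + 9 + 48) - 118*9² = 48 - 118*81 = 48 - 9558 = -9510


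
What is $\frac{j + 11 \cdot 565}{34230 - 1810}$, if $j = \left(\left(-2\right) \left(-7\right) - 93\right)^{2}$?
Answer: $\frac{3114}{8105} \approx 0.38421$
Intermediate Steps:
$j = 6241$ ($j = \left(14 - 93\right)^{2} = \left(-79\right)^{2} = 6241$)
$\frac{j + 11 \cdot 565}{34230 - 1810} = \frac{6241 + 11 \cdot 565}{34230 - 1810} = \frac{6241 + 6215}{32420} = 12456 \cdot \frac{1}{32420} = \frac{3114}{8105}$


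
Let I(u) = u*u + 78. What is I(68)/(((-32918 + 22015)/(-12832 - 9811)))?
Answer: 106467386/10903 ≈ 9765.0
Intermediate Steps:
I(u) = 78 + u**2 (I(u) = u**2 + 78 = 78 + u**2)
I(68)/(((-32918 + 22015)/(-12832 - 9811))) = (78 + 68**2)/(((-32918 + 22015)/(-12832 - 9811))) = (78 + 4624)/((-10903/(-22643))) = 4702/((-10903*(-1/22643))) = 4702/(10903/22643) = 4702*(22643/10903) = 106467386/10903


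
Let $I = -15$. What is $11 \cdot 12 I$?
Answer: $-1980$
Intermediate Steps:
$11 \cdot 12 I = 11 \cdot 12 \left(-15\right) = 132 \left(-15\right) = -1980$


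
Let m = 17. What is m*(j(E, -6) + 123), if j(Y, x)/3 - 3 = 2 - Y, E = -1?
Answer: 2397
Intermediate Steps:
j(Y, x) = 15 - 3*Y (j(Y, x) = 9 + 3*(2 - Y) = 9 + (6 - 3*Y) = 15 - 3*Y)
m*(j(E, -6) + 123) = 17*((15 - 3*(-1)) + 123) = 17*((15 + 3) + 123) = 17*(18 + 123) = 17*141 = 2397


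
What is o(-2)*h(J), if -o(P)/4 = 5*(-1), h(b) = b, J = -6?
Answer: -120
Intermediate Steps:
o(P) = 20 (o(P) = -20*(-1) = -4*(-5) = 20)
o(-2)*h(J) = 20*(-6) = -120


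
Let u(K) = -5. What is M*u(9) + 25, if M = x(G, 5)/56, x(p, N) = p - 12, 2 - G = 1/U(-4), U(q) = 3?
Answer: 4355/168 ≈ 25.923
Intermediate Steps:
G = 5/3 (G = 2 - 1/3 = 5/3 ≈ 1.6667)
x(p, N) = -12 + p
M = -31/168 (M = (-12 + 5/3)/56 = -31/3*1/56 = -31/168 ≈ -0.18452)
M*u(9) + 25 = -31/168*(-5) + 25 = 155/168 + 25 = 4355/168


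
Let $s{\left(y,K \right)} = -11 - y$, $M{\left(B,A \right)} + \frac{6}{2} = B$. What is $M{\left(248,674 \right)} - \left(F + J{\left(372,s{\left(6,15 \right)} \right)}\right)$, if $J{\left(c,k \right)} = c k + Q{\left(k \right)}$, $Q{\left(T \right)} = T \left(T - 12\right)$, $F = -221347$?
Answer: $227423$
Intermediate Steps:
$M{\left(B,A \right)} = -3 + B$
$Q{\left(T \right)} = T \left(-12 + T\right)$
$J{\left(c,k \right)} = c k + k \left(-12 + k\right)$
$M{\left(248,674 \right)} - \left(F + J{\left(372,s{\left(6,15 \right)} \right)}\right) = \left(-3 + 248\right) - \left(-221347 + \left(-11 - 6\right) \left(-12 + 372 - 17\right)\right) = 245 - \left(-221347 + \left(-11 - 6\right) \left(-12 + 372 - 17\right)\right) = 245 - \left(-221347 - 17 \left(-12 + 372 - 17\right)\right) = 245 - \left(-221347 - 5831\right) = 245 - -227178 = 245 + 227178 = 227423$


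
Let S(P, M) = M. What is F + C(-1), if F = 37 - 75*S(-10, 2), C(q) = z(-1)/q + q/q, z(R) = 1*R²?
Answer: -113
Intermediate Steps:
z(R) = R²
C(q) = 1 + 1/q (C(q) = (-1)²/q + q/q = 1/q + 1 = 1 + 1/q)
F = -113 (F = 37 - 75*2 = 37 - 150 = -113)
F + C(-1) = -113 + (1 - 1)/(-1) = -113 - 1*0 = -113 + 0 = -113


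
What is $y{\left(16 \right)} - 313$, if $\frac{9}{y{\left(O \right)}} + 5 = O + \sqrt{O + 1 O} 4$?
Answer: $- \frac{122482}{391} + \frac{144 \sqrt{2}}{391} \approx -312.73$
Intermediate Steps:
$y{\left(O \right)} = \frac{9}{-5 + O + 4 \sqrt{2} \sqrt{O}}$ ($y{\left(O \right)} = \frac{9}{-5 + \left(O + \sqrt{O + 1 O} 4\right)} = \frac{9}{-5 + \left(O + \sqrt{O + O} 4\right)} = \frac{9}{-5 + \left(O + \sqrt{2 O} 4\right)} = \frac{9}{-5 + \left(O + \sqrt{2} \sqrt{O} 4\right)} = \frac{9}{-5 + \left(O + 4 \sqrt{2} \sqrt{O}\right)} = \frac{9}{-5 + O + 4 \sqrt{2} \sqrt{O}}$)
$y{\left(16 \right)} - 313 = \frac{9}{-5 + 16 + 4 \sqrt{2} \sqrt{16}} - 313 = \frac{9}{-5 + 16 + 4 \sqrt{2} \cdot 4} - 313 = \frac{9}{-5 + 16 + 16 \sqrt{2}} - 313 = \frac{9}{11 + 16 \sqrt{2}} - 313 = -313 + \frac{9}{11 + 16 \sqrt{2}}$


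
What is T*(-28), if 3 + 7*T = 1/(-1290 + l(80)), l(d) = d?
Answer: 7262/605 ≈ 12.003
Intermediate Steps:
T = -3631/8470 (T = -3/7 + 1/(7*(-1290 + 80)) = -3/7 + (⅐)/(-1210) = -3/7 + (⅐)*(-1/1210) = -3/7 - 1/8470 = -3631/8470 ≈ -0.42869)
T*(-28) = -3631/8470*(-28) = 7262/605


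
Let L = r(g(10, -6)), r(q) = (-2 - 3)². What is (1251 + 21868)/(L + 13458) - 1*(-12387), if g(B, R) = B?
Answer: 167037040/13483 ≈ 12389.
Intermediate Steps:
r(q) = 25 (r(q) = (-5)² = 25)
L = 25
(1251 + 21868)/(L + 13458) - 1*(-12387) = (1251 + 21868)/(25 + 13458) - 1*(-12387) = 23119/13483 + 12387 = 167037040/13483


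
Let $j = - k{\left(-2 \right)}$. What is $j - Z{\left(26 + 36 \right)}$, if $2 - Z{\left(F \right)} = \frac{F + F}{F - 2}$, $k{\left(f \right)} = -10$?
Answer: $\frac{151}{15} \approx 10.067$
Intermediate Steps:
$j = 10$ ($j = \left(-1\right) \left(-10\right) = 10$)
$Z{\left(F \right)} = 2 - \frac{2 F}{-2 + F}$ ($Z{\left(F \right)} = 2 - \frac{F + F}{F - 2} = 2 - \frac{2 F}{-2 + F}$)
$j - Z{\left(26 + 36 \right)} = 10 - - \frac{4}{-2 + \left(26 + 36\right)} = 10 - - \frac{4}{-2 + 62} = 10 - - \frac{4}{60} = 10 - \left(-4\right) \frac{1}{60} = 10 - - \frac{1}{15} = 10 + \frac{1}{15} = \frac{151}{15}$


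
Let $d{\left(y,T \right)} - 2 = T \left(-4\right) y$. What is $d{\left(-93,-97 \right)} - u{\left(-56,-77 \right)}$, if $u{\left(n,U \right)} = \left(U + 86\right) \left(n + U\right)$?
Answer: $-34885$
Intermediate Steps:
$u{\left(n,U \right)} = \left(86 + U\right) \left(U + n\right)$
$d{\left(y,T \right)} = 2 - 4 T y$ ($d{\left(y,T \right)} = 2 + T \left(-4\right) y = 2 + - 4 T y = 2 - 4 T y$)
$d{\left(-93,-97 \right)} - u{\left(-56,-77 \right)} = \left(2 - \left(-388\right) \left(-93\right)\right) - \left(\left(-77\right)^{2} + 86 \left(-77\right) + 86 \left(-56\right) - -4312\right) = \left(2 - 36084\right) - \left(5929 - 6622 - 4816 + 4312\right) = -36082 - -1197 = -36082 + 1197 = -34885$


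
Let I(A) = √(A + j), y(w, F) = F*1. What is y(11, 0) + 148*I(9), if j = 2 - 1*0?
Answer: 148*√11 ≈ 490.86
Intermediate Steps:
y(w, F) = F
j = 2 (j = 2 + 0 = 2)
I(A) = √(2 + A) (I(A) = √(A + 2) = √(2 + A))
y(11, 0) + 148*I(9) = 0 + 148*√(2 + 9) = 0 + 148*√11 = 148*√11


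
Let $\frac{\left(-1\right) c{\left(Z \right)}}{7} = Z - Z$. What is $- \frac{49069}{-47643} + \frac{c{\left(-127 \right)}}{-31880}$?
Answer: $\frac{49069}{47643} \approx 1.0299$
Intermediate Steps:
$c{\left(Z \right)} = 0$ ($c{\left(Z \right)} = - 7 \left(Z - Z\right) = \left(-7\right) 0 = 0$)
$- \frac{49069}{-47643} + \frac{c{\left(-127 \right)}}{-31880} = - \frac{49069}{-47643} + \frac{0}{-31880} = \left(-49069\right) \left(- \frac{1}{47643}\right) + 0 \left(- \frac{1}{31880}\right) = \frac{49069}{47643} + 0 = \frac{49069}{47643}$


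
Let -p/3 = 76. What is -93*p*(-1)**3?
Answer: -21204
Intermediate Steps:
p = -228 (p = -3*76 = -228)
-93*p*(-1)**3 = -93*(-228)*(-1)**3 = 21204*(-1) = -21204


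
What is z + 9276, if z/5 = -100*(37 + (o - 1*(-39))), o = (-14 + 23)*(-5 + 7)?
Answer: -37724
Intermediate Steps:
o = 18 (o = 9*2 = 18)
z = -47000 (z = 5*(-100*(37 + (18 - 1*(-39)))) = 5*(-100*(37 + (18 + 39))) = 5*(-100*(37 + 57)) = 5*(-100*94) = 5*(-9400) = -47000)
z + 9276 = -47000 + 9276 = -37724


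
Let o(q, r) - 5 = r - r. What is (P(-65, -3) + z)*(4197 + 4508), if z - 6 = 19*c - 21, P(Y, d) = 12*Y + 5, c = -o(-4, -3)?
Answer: -7703925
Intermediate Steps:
o(q, r) = 5 (o(q, r) = 5 + (r - r) = 5 + 0 = 5)
c = -5 (c = -1*5 = -5)
P(Y, d) = 5 + 12*Y
z = -110 (z = 6 + (19*(-5) - 21) = 6 + (-95 - 21) = 6 - 116 = -110)
(P(-65, -3) + z)*(4197 + 4508) = ((5 + 12*(-65)) - 110)*(4197 + 4508) = ((5 - 780) - 110)*8705 = (-775 - 110)*8705 = -885*8705 = -7703925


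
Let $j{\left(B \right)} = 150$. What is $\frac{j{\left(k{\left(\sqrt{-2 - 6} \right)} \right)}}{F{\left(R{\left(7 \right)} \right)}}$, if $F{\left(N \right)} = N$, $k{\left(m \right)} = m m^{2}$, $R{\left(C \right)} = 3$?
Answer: $50$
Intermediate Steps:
$k{\left(m \right)} = m^{3}$
$\frac{j{\left(k{\left(\sqrt{-2 - 6} \right)} \right)}}{F{\left(R{\left(7 \right)} \right)}} = \frac{150}{3} = 150 \cdot \frac{1}{3} = 50$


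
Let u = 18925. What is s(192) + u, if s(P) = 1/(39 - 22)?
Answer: 321726/17 ≈ 18925.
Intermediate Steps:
s(P) = 1/17
s(192) + u = 1/17 + 18925 = 321726/17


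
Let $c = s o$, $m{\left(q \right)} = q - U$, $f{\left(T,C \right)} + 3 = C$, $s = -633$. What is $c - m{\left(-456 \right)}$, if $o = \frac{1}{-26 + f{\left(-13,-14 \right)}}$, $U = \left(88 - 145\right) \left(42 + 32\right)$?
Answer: $- \frac{161133}{43} \approx -3747.3$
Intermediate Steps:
$f{\left(T,C \right)} = -3 + C$
$U = -4218$ ($U = \left(-57\right) 74 = -4218$)
$o = - \frac{1}{43}$ ($o = \frac{1}{-26 - 17} = \frac{1}{-43} = - \frac{1}{43} \approx -0.023256$)
$m{\left(q \right)} = 4218 + q$ ($m{\left(q \right)} = q - -4218 = q + 4218 = 4218 + q$)
$c = \frac{633}{43}$ ($c = \left(-633\right) \left(- \frac{1}{43}\right) = \frac{633}{43} \approx 14.721$)
$c - m{\left(-456 \right)} = \frac{633}{43} - \left(4218 - 456\right) = \frac{633}{43} - 3762 = - \frac{161133}{43}$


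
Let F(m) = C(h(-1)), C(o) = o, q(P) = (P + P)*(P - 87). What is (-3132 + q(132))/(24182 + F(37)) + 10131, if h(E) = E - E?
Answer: 122498295/12091 ≈ 10131.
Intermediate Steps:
h(E) = 0
q(P) = 2*P*(-87 + P) (q(P) = (2*P)*(-87 + P) = 2*P*(-87 + P))
F(m) = 0
(-3132 + q(132))/(24182 + F(37)) + 10131 = (-3132 + 2*132*(-87 + 132))/(24182 + 0) + 10131 = (-3132 + 2*132*45)/24182 + 10131 = (-3132 + 11880)*(1/24182) + 10131 = 8748*(1/24182) + 10131 = 4374/12091 + 10131 = 122498295/12091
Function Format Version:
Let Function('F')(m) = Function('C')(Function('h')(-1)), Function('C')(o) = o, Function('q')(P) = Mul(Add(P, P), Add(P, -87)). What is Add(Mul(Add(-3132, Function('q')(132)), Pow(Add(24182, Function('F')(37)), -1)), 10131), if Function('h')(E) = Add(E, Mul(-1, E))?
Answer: Rational(122498295, 12091) ≈ 10131.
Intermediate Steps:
Function('h')(E) = 0
Function('q')(P) = Mul(2, P, Add(-87, P)) (Function('q')(P) = Mul(Mul(2, P), Add(-87, P)) = Mul(2, P, Add(-87, P)))
Function('F')(m) = 0
Add(Mul(Add(-3132, Function('q')(132)), Pow(Add(24182, Function('F')(37)), -1)), 10131) = Add(Mul(Add(-3132, Mul(2, 132, Add(-87, 132))), Pow(Add(24182, 0), -1)), 10131) = Add(Mul(Add(-3132, Mul(2, 132, 45)), Pow(24182, -1)), 10131) = Add(Mul(Add(-3132, 11880), Rational(1, 24182)), 10131) = Add(Mul(8748, Rational(1, 24182)), 10131) = Add(Rational(4374, 12091), 10131) = Rational(122498295, 12091)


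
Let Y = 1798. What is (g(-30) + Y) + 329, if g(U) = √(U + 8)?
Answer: 2127 + I*√22 ≈ 2127.0 + 4.6904*I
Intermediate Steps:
g(U) = √(8 + U)
(g(-30) + Y) + 329 = (√(8 - 30) + 1798) + 329 = (√(-22) + 1798) + 329 = (I*√22 + 1798) + 329 = (1798 + I*√22) + 329 = 2127 + I*√22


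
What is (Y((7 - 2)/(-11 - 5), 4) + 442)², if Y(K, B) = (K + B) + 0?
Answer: 50851161/256 ≈ 1.9864e+5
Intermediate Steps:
Y(K, B) = B + K (Y(K, B) = (B + K) + 0 = B + K)
(Y((7 - 2)/(-11 - 5), 4) + 442)² = ((4 + (7 - 2)/(-11 - 5)) + 442)² = ((4 + 5/(-16)) + 442)² = ((4 + 5*(-1/16)) + 442)² = ((4 - 5/16) + 442)² = (59/16 + 442)² = (7131/16)² = 50851161/256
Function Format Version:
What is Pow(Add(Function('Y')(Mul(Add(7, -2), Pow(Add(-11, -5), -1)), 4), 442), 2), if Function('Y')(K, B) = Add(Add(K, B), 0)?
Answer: Rational(50851161, 256) ≈ 1.9864e+5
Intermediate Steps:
Function('Y')(K, B) = Add(B, K) (Function('Y')(K, B) = Add(Add(B, K), 0) = Add(B, K))
Pow(Add(Function('Y')(Mul(Add(7, -2), Pow(Add(-11, -5), -1)), 4), 442), 2) = Pow(Add(Add(4, Mul(Add(7, -2), Pow(Add(-11, -5), -1))), 442), 2) = Pow(Add(Add(4, Mul(5, Pow(-16, -1))), 442), 2) = Pow(Add(Add(4, Mul(5, Rational(-1, 16))), 442), 2) = Pow(Add(Add(4, Rational(-5, 16)), 442), 2) = Pow(Add(Rational(59, 16), 442), 2) = Pow(Rational(7131, 16), 2) = Rational(50851161, 256)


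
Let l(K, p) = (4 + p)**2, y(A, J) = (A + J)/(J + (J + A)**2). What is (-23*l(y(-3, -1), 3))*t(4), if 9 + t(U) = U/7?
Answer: 9499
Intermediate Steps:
t(U) = -9 + U/7
y(A, J) = (A + J)/(J + (A + J)**2)
(-23*l(y(-3, -1), 3))*t(4) = (-23*(4 + 3)**2)*(-9 + (1/7)*4) = (-23*7**2)*(-9 + 4/7) = -23*49*(-59/7) = -1127*(-59/7) = 9499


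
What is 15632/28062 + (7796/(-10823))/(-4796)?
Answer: 101453835451/182077158087 ≈ 0.55720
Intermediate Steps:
15632/28062 + (7796/(-10823))/(-4796) = 15632*(1/28062) + (7796*(-1/10823))*(-1/4796) = 7816/14031 - 7796/10823*(-1/4796) = 7816/14031 + 1949/12976777 = 101453835451/182077158087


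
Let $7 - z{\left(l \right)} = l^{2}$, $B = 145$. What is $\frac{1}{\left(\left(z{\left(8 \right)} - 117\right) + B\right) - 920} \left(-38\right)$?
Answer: $\frac{38}{949} \approx 0.040042$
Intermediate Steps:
$z{\left(l \right)} = 7 - l^{2}$
$\frac{1}{\left(\left(z{\left(8 \right)} - 117\right) + B\right) - 920} \left(-38\right) = \frac{1}{\left(\left(\left(7 - 8^{2}\right) - 117\right) + 145\right) - 920} \left(-38\right) = \frac{1}{\left(\left(\left(7 - 64\right) - 117\right) + 145\right) - 920} \left(-38\right) = \frac{1}{\left(\left(-57 - 117\right) + 145\right) - 920} \left(-38\right) = \frac{1}{\left(-174 + 145\right) - 920} \left(-38\right) = \frac{1}{-29 - 920} \left(-38\right) = \frac{1}{-949} \left(-38\right) = \left(- \frac{1}{949}\right) \left(-38\right) = \frac{38}{949}$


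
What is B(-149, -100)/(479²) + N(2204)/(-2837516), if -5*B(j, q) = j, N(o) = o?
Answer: -526412484/813803135695 ≈ -0.00064685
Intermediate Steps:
B(j, q) = -j/5
B(-149, -100)/(479²) + N(2204)/(-2837516) = (-⅕*(-149))/(479²) + 2204/(-2837516) = (149/5)/229441 + 2204*(-1/2837516) = (149/5)*(1/229441) - 551/709379 = 149/1147205 - 551/709379 = -526412484/813803135695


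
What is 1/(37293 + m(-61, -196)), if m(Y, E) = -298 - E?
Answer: 1/37191 ≈ 2.6888e-5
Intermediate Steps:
1/(37293 + m(-61, -196)) = 1/(37293 + (-298 - 1*(-196))) = 1/(37293 + (-298 + 196)) = 1/(37293 - 102) = 1/37191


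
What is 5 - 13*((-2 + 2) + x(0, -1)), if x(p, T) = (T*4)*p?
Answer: 5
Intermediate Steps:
x(p, T) = 4*T*p (x(p, T) = (4*T)*p = 4*T*p)
5 - 13*((-2 + 2) + x(0, -1)) = 5 - 13*((-2 + 2) + 4*(-1)*0) = 5 - 13*(0 + 0) = 5 - 13*0 = 5 + 0 = 5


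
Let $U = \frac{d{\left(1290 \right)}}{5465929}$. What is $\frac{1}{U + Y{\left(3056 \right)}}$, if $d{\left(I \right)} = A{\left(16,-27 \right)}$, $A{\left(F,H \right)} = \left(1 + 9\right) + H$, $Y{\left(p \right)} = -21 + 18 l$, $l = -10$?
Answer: $- \frac{5465929}{1098651746} \approx -0.0049751$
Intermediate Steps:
$Y{\left(p \right)} = -201$ ($Y{\left(p \right)} = -21 + 18 \left(-10\right) = -21 - 180 = -201$)
$A{\left(F,H \right)} = 10 + H$
$d{\left(I \right)} = -17$ ($d{\left(I \right)} = 10 - 27 = -17$)
$U = - \frac{17}{5465929} \approx -3.1102 \cdot 10^{-6}$
$\frac{1}{U + Y{\left(3056 \right)}} = \frac{1}{- \frac{17}{5465929} - 201} = \frac{1}{- \frac{1098651746}{5465929}} = - \frac{5465929}{1098651746}$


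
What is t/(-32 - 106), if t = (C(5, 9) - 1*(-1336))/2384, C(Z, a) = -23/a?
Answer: -12001/2960928 ≈ -0.0040531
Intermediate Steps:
t = 12001/21456 (t = (-23/9 - 1*(-1336))/2384 = (-23*1/9 + 1336)*(1/2384) = (-23/9 + 1336)*(1/2384) = (12001/9)*(1/2384) = 12001/21456 ≈ 0.55933)
t/(-32 - 106) = 12001/(21456*(-32 - 106)) = (12001/21456)/(-138) = (12001/21456)*(-1/138) = -12001/2960928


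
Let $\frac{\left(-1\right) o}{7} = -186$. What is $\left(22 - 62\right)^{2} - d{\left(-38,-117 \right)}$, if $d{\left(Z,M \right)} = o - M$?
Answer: $181$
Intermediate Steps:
$o = 1302$ ($o = \left(-7\right) \left(-186\right) = 1302$)
$d{\left(Z,M \right)} = 1302 - M$
$\left(22 - 62\right)^{2} - d{\left(-38,-117 \right)} = \left(22 - 62\right)^{2} - \left(1302 - -117\right) = \left(-40\right)^{2} - \left(1302 + 117\right) = 1600 - 1419 = 181$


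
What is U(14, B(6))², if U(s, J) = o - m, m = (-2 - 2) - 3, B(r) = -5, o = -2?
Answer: 25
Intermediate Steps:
m = -7 (m = -4 - 3 = -7)
U(s, J) = 5 (U(s, J) = -2 - 1*(-7) = -2 + 7 = 5)
U(14, B(6))² = 5² = 25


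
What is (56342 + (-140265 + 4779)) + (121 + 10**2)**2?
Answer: -30303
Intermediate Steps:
(56342 + (-140265 + 4779)) + (121 + 10**2)**2 = (56342 - 135486) + (121 + 100)**2 = -79144 + 221**2 = -79144 + 48841 = -30303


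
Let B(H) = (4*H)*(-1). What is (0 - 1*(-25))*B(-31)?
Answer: 3100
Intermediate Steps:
B(H) = -4*H
(0 - 1*(-25))*B(-31) = (0 - 1*(-25))*(-4*(-31)) = (0 + 25)*124 = 25*124 = 3100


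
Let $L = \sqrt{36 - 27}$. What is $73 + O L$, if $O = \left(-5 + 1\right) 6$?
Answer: $1$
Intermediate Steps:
$O = -24$ ($O = \left(-4\right) 6 = -24$)
$L = 3$ ($L = \sqrt{9} = 3$)
$73 + O L = 73 - 72 = 1$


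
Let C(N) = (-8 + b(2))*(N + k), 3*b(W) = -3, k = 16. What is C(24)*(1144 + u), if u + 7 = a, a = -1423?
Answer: 102960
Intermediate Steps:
b(W) = -1 (b(W) = (1/3)*(-3) = -1)
u = -1430 (u = -7 - 1423 = -1430)
C(N) = -144 - 9*N (C(N) = (-8 - 1)*(N + 16) = -9*(16 + N) = -144 - 9*N)
C(24)*(1144 + u) = (-144 - 9*24)*(1144 - 1430) = (-144 - 216)*(-286) = -360*(-286) = 102960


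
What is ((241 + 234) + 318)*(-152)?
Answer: -120536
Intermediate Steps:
((241 + 234) + 318)*(-152) = (475 + 318)*(-152) = 793*(-152) = -120536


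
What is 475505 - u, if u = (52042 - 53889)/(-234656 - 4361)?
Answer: 113653776738/239017 ≈ 4.7551e+5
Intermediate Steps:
u = 1847/239017 (u = -1847/(-239017) = -1847*(-1/239017) = 1847/239017 ≈ 0.0077275)
475505 - u = 475505 - 1*1847/239017 = 475505 - 1847/239017 = 113653776738/239017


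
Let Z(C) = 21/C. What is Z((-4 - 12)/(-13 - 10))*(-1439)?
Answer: -695037/16 ≈ -43440.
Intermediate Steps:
Z((-4 - 12)/(-13 - 10))*(-1439) = (21/(((-4 - 12)/(-13 - 10))))*(-1439) = (21/((-16/(-23))))*(-1439) = (21/((-16*(-1/23))))*(-1439) = (21/(16/23))*(-1439) = (21*(23/16))*(-1439) = (483/16)*(-1439) = -695037/16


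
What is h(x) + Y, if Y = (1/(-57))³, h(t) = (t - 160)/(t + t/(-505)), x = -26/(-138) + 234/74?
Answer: -2077892758267/44355945816 ≈ -46.846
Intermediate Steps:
x = 8554/2553 (x = -26*(-1/138) + 234*(1/74) = 13/69 + 117/37 = 8554/2553 ≈ 3.3506)
h(t) = 505*(-160 + t)/(504*t) (h(t) = (-160 + t)/(t + t*(-1/505)) = (-160 + t)/(t - t/505) = (-160 + t)/((504*t/505)) = (-160 + t)*(505/(504*t)) = 505*(-160 + t)/(504*t))
Y = -1/185193 (Y = (-1/57)³ = -1/185193 ≈ -5.3998e-6)
h(x) + Y = 505*(-160 + 8554/2553)/(504*(8554/2553)) - 1/185193 = (505/504)*(2553/8554)*(-399926/2553) - 1/185193 = -100981315/2155608 - 1/185193 = -2077892758267/44355945816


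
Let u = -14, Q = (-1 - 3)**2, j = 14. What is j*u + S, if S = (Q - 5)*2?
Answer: -174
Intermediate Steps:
Q = 16 (Q = (-4)**2 = 16)
S = 22 (S = (16 - 5)*2 = 11*2 = 22)
j*u + S = 14*(-14) + 22 = -196 + 22 = -174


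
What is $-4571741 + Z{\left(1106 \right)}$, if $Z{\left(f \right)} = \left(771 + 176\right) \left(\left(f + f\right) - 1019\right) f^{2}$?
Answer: $1381971987215$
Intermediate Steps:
$Z{\left(f \right)} = f^{2} \left(-964993 + 1894 f\right)$ ($Z{\left(f \right)} = 947 \left(2 f - 1019\right) f^{2} = 947 \left(-1019 + 2 f\right) f^{2} = \left(-964993 + 1894 f\right) f^{2} = f^{2} \left(-964993 + 1894 f\right)$)
$-4571741 + Z{\left(1106 \right)} = -4571741 + 1106^{2} \left(-964993 + 1894 \cdot 1106\right) = -4571741 + 1223236 \left(-964993 + 2094764\right) = -4571741 + 1223236 \cdot 1129771 = -4571741 + 1381976558956 = 1381971987215$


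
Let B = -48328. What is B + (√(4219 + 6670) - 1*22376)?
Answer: -70704 + √10889 ≈ -70600.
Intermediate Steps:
B + (√(4219 + 6670) - 1*22376) = -48328 + (√(4219 + 6670) - 1*22376) = -48328 + (√10889 - 22376) = -48328 + (-22376 + √10889) = -70704 + √10889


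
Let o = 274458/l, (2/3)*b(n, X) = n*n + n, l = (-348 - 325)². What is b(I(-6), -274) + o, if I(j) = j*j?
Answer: 905226600/452929 ≈ 1998.6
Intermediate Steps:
I(j) = j²
l = 452929 (l = (-673)² = 452929)
b(n, X) = 3*n/2 + 3*n²/2 (b(n, X) = 3*(n*n + n)/2 = 3*(n² + n)/2 = 3*(n + n²)/2 = 3*n/2 + 3*n²/2)
o = 274458/452929 ≈ 0.60596
b(I(-6), -274) + o = (3/2)*(-6)²*(1 + (-6)²) + 274458/452929 = (3/2)*36*(1 + 36) + 274458/452929 = (3/2)*36*37 + 274458/452929 = 1998 + 274458/452929 = 905226600/452929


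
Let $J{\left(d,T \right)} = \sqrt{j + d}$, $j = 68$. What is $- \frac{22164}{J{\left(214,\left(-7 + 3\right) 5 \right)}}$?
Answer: $- \frac{3694 \sqrt{282}}{47} \approx -1319.8$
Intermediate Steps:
$J{\left(d,T \right)} = \sqrt{68 + d}$
$- \frac{22164}{J{\left(214,\left(-7 + 3\right) 5 \right)}} = - \frac{22164}{\sqrt{68 + 214}} = - \frac{22164}{\sqrt{282}} = - 22164 \frac{\sqrt{282}}{282} = - \frac{3694 \sqrt{282}}{47}$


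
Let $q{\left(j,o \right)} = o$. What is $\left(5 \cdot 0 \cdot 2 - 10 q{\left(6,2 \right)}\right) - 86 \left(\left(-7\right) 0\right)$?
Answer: $-20$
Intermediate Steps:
$\left(5 \cdot 0 \cdot 2 - 10 q{\left(6,2 \right)}\right) - 86 \left(\left(-7\right) 0\right) = \left(5 \cdot 0 \cdot 2 - 20\right) - 86 \left(\left(-7\right) 0\right) = \left(0 \cdot 2 - 20\right) - 0 = \left(0 - 20\right) + 0 = -20 + 0 = -20$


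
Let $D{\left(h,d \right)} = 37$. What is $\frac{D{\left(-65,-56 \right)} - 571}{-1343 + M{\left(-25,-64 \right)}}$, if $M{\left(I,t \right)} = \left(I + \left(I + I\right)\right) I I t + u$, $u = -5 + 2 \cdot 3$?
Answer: $- \frac{267}{1499329} \approx -0.00017808$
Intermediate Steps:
$u = 1$ ($u = -5 + 6 = 1$)
$M{\left(I,t \right)} = 1 + 3 t I^{3}$ ($M{\left(I,t \right)} = \left(I + \left(I + I\right)\right) I I t + 1 = \left(I + 2 I\right) I I t + 1 = 3 I I I t + 1 = 3 I^{2} I t + 1 = 3 I^{3} t + 1 = 3 t I^{3} + 1 = 1 + 3 t I^{3}$)
$\frac{D{\left(-65,-56 \right)} - 571}{-1343 + M{\left(-25,-64 \right)}} = \frac{37 - 571}{-1343 + \left(1 + 3 \left(-64\right) \left(-25\right)^{3}\right)} = - \frac{534}{-1343 + \left(1 + 3 \left(-64\right) \left(-15625\right)\right)} = - \frac{534}{-1343 + \left(1 + 3000000\right)} = - \frac{534}{-1343 + 3000001} = - \frac{534}{2998658} = \left(-534\right) \frac{1}{2998658} = - \frac{267}{1499329}$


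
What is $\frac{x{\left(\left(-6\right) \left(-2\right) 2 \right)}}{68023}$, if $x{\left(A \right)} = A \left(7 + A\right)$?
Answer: $\frac{744}{68023} \approx 0.010937$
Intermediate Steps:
$\frac{x{\left(\left(-6\right) \left(-2\right) 2 \right)}}{68023} = \frac{\left(-6\right) \left(-2\right) 2 \left(7 + \left(-6\right) \left(-2\right) 2\right)}{68023} = 12 \cdot 2 \left(7 + 12 \cdot 2\right) \frac{1}{68023} = 24 \left(7 + 24\right) \frac{1}{68023} = 24 \cdot 31 \cdot \frac{1}{68023} = 744 \cdot \frac{1}{68023} = \frac{744}{68023}$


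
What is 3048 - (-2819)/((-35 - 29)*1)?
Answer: 192253/64 ≈ 3004.0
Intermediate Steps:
3048 - (-2819)/((-35 - 29)*1) = 3048 - (-2819)/((-64*1)) = 3048 - (-2819)/(-64) = 3048 - (-2819)*(-1)/64 = 3048 - 1*2819/64 = 3048 - 2819/64 = 192253/64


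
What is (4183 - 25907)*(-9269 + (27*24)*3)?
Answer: 159128300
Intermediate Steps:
(4183 - 25907)*(-9269 + (27*24)*3) = -21724*(-9269 + 648*3) = -21724*(-9269 + 1944) = -21724*(-7325) = 159128300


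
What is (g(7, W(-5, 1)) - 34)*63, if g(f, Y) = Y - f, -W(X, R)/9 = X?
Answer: 252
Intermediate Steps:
W(X, R) = -9*X
(g(7, W(-5, 1)) - 34)*63 = ((-9*(-5) - 1*7) - 34)*63 = ((45 - 7) - 34)*63 = (38 - 34)*63 = 4*63 = 252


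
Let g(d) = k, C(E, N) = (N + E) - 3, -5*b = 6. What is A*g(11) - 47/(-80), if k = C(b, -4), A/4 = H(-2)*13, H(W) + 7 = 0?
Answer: 238831/80 ≈ 2985.4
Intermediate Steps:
H(W) = -7 (H(W) = -7 + 0 = -7)
b = -6/5 (b = -⅕*6 = -6/5 ≈ -1.2000)
A = -364 (A = 4*(-7*13) = 4*(-91) = -364)
C(E, N) = -3 + E + N (C(E, N) = (E + N) - 3 = -3 + E + N)
k = -41/5 (k = -3 - 6/5 - 4 = -41/5 ≈ -8.2000)
g(d) = -41/5
A*g(11) - 47/(-80) = -364*(-41/5) - 47/(-80) = 14924/5 - 47*(-1/80) = 14924/5 + 47/80 = 238831/80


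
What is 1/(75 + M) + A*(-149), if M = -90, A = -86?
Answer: 192209/15 ≈ 12814.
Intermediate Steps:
1/(75 + M) + A*(-149) = 1/(75 - 90) - 86*(-149) = 1/(-15) + 12814 = -1/15 + 12814 = 192209/15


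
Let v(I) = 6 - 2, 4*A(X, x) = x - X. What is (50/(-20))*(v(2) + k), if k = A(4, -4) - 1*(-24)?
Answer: -65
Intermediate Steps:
A(X, x) = -X/4 + x/4 (A(X, x) = (x - X)/4 = -X/4 + x/4)
v(I) = 4
k = 22 (k = (-1/4*4 + (1/4)*(-4)) - 1*(-24) = (-1 - 1) + 24 = -2 + 24 = 22)
(50/(-20))*(v(2) + k) = (50/(-20))*(4 + 22) = (50*(-1/20))*26 = -5/2*26 = -65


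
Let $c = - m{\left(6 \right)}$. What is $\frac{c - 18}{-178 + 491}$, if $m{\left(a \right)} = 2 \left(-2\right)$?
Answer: $- \frac{14}{313} \approx -0.044728$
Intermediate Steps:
$m{\left(a \right)} = -4$
$c = 4$ ($c = \left(-1\right) \left(-4\right) = 4$)
$\frac{c - 18}{-178 + 491} = \frac{4 - 18}{-178 + 491} = - \frac{14}{313}$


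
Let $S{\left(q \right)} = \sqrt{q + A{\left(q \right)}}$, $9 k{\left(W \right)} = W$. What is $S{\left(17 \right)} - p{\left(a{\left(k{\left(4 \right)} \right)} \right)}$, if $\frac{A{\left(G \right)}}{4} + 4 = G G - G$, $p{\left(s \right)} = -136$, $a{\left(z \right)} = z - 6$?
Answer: $169$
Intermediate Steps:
$k{\left(W \right)} = \frac{W}{9}$
$a{\left(z \right)} = -6 + z$ ($a{\left(z \right)} = z - 6 = -6 + z$)
$A{\left(G \right)} = -16 - 4 G + 4 G^{2}$ ($A{\left(G \right)} = -16 + 4 \left(G G - G\right) = -16 + 4 \left(G^{2} - G\right) = -16 + \left(- 4 G + 4 G^{2}\right) = -16 - 4 G + 4 G^{2}$)
$S{\left(q \right)} = \sqrt{-16 - 3 q + 4 q^{2}}$ ($S{\left(q \right)} = \sqrt{q - \left(16 - 4 q^{2} + 4 q\right)} = \sqrt{-16 - 3 q + 4 q^{2}}$)
$S{\left(17 \right)} - p{\left(a{\left(k{\left(4 \right)} \right)} \right)} = \sqrt{-16 - 51 + 4 \cdot 17^{2}} - -136 = \sqrt{-16 - 51 + 4 \cdot 289} + 136 = \sqrt{-16 - 51 + 1156} + 136 = \sqrt{1089} + 136 = 33 + 136 = 169$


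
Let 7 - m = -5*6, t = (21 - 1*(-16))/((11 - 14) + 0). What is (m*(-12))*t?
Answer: 5476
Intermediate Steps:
t = -37/3 (t = (21 + 16)/(-3 + 0) = 37/(-3) = 37*(-⅓) = -37/3 ≈ -12.333)
m = 37 (m = 7 - (-5)*6 = 7 - 1*(-30) = 7 + 30 = 37)
(m*(-12))*t = (37*(-12))*(-37/3) = -444*(-37/3) = 5476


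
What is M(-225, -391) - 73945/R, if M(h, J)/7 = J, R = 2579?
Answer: -7132668/2579 ≈ -2765.7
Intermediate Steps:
M(h, J) = 7*J
M(-225, -391) - 73945/R = 7*(-391) - 73945/2579 = -2737 - 73945/2579 = -7132668/2579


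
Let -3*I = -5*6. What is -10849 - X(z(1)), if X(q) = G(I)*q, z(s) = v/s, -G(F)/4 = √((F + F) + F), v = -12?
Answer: -10849 - 48*√30 ≈ -11112.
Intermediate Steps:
I = 10 (I = -(-5)*6/3 = -⅓*(-30) = 10)
G(F) = -4*√3*√F (G(F) = -4*√((F + F) + F) = -4*√(2*F + F) = -4*√3*√F)
z(s) = -12/s
X(q) = -4*q*√30 (X(q) = (-4*√3*√10)*q = (-4*√30)*q = -4*q*√30)
-10849 - X(z(1)) = -10849 - (-4)*(-12/1)*√30 = -10849 - (-4)*(-12*1)*√30 = -10849 - (-4)*(-12)*√30 = -10849 - 48*√30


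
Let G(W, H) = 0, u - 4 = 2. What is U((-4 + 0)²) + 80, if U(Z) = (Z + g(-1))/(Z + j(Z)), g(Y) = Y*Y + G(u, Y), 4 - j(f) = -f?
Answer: 2897/36 ≈ 80.472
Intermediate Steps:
u = 6 (u = 4 + 2 = 6)
j(f) = 4 + f (j(f) = 4 - (-1)*f = 4 + f)
g(Y) = Y² (g(Y) = Y*Y + 0 = Y² + 0 = Y²)
U(Z) = (1 + Z)/(4 + 2*Z) (U(Z) = (Z + (-1)²)/(Z + (4 + Z)) = (Z + 1)/(4 + 2*Z) = (1 + Z)/(4 + 2*Z))
U((-4 + 0)²) + 80 = (1 + (-4 + 0)²)/(2*(2 + (-4 + 0)²)) + 80 = (1 + (-4)²)/(2*(2 + (-4)²)) + 80 = (1 + 16)/(2*(2 + 16)) + 80 = (½)*17/18 + 80 = (½)*(1/18)*17 + 80 = 17/36 + 80 = 2897/36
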